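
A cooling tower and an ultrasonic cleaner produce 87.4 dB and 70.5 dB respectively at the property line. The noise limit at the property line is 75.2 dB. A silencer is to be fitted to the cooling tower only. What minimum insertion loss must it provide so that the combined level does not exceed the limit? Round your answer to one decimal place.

14.0 dB

The untreated sources together contribute 10^(70.5/10) = 1.122e+07, i.e. 70.50 dB.
To meet 75.2 dB overall, the treated cooling tower may contribute at most 10^(75.2/10) − 1.122e+07 = 2.189e+07, i.e. 73.40 dB.
So the cooling tower must be reduced from 87.4 to 73.40 dB: IL = 14.00 dB.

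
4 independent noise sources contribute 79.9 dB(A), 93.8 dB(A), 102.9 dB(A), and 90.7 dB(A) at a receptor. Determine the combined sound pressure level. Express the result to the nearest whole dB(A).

For uncorrelated sources the intensities add, so convert each level to linear form, sum, and take 10·log₁₀ of the total.
Σ 10^(L/10) = 10^(79.9/10) + 10^(93.8/10) + 10^(102.9/10) + 10^(90.7/10) = 2.317e+10.
L_total = 10·log₁₀(2.317e+10) = 103.65 dB(A).

104 dB(A)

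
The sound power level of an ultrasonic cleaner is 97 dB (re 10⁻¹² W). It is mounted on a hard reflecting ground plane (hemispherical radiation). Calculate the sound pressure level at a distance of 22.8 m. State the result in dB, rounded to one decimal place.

61.9 dB

Free-field hemispherical radiation: L_p = L_w − 10·log₁₀(2π·r²), r = 22.8 m.
2π·r² = 3266 m², 10·log₁₀ of that is 35.140 dB.
L_p = 97 − 35.140 = 61.86 dB.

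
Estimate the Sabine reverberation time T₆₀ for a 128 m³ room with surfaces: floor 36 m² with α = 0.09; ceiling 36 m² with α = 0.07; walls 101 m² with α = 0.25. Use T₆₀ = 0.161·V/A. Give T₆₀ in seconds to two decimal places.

0.66 s

A = Σ Sᵢαᵢ = 36·0.09 + 36·0.07 + 101·0.25 = 31.01 m².
T₆₀ = 0.161·V/A = 0.161·128/31.01 = 0.665 s.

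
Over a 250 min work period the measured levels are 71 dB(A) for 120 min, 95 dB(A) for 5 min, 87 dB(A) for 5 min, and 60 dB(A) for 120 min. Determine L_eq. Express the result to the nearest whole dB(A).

L_eq = 10·log₁₀[(1/T)·Σ tᵢ·10^(Lᵢ/10)] with T = 250 min.
Σ tᵢ·10^(Lᵢ/10) = 120·10^(71/10) + 5·10^(95/10) + 5·10^(87/10) + 120·10^(60/10) = 1.995e+10.
L_eq = 10·log₁₀(1.995e+10/250) = 79.02 dB(A).

79 dB(A)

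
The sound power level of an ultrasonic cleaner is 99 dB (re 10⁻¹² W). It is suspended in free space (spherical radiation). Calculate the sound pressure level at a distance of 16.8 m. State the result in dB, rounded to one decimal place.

The power spreads over a sphere of area 4π·r², so L_p = L_w − 10·log₁₀(4π·r²).
4π·r² = 3547 m², 10·log₁₀ of that is 35.498 dB.
L_p = 99 − 35.498 = 63.50 dB.

63.5 dB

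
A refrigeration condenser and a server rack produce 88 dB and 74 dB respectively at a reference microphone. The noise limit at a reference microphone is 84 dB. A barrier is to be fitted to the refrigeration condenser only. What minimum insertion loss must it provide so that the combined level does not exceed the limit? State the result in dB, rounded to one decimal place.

Everything except the refrigeration condenser sums to 10^(74/10) = 2.512e+07 in linear terms, 74.00 dB.
The limit corresponds to 10^(84/10) = 2.512e+08; subtracting the fixed part leaves 2.261e+08 for the refrigeration condenser, i.e. 83.54 dB.
So the refrigeration condenser must be reduced from 88 to 83.54 dB: IL = 4.46 dB.

4.5 dB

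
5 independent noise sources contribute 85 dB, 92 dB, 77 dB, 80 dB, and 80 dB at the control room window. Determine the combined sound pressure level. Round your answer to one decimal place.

For uncorrelated sources the intensities add, so convert each level to linear form, sum, and take 10·log₁₀ of the total.
Σ 10^(L/10) = 10^(85/10) + 10^(92/10) + 10^(77/10) + 10^(80/10) + 10^(80/10) = 2.151e+09.
L_total = 10·log₁₀(2.151e+09) = 93.33 dB.

93.3 dB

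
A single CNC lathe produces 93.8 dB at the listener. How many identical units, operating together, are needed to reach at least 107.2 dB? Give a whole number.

Need L₁ + 10·log₁₀ N ≥ 107.2, i.e. log₁₀ N ≥ 1.34.
N ≥ 10^(13.4/10) = 21.878, so N = 22.

22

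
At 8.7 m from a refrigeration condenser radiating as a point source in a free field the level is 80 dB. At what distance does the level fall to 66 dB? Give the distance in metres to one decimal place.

For a point source L₁ − L₂ = 20·log₁₀(r₂/r₁), so r₂ = r₁·10^((L₁−L₂)/20).
r₂ = 8.7·10^((80−66)/20) = 8.7·10^(14.0/20) = 43.60 m.

43.6 m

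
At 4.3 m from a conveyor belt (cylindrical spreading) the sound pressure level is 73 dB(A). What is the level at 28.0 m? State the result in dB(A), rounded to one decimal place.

Line-source attenuation: ΔL = 10·log₁₀(r₂/r₁) = 10·log₁₀(28.0/4.3) = 8.137 dB.
L₂ = 73 − 10·log₁₀(28.0/4.3) = 73 − 8.137 = 64.86 dB(A).

64.9 dB(A)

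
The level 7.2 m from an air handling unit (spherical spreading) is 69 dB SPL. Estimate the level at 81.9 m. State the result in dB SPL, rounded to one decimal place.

Point-source attenuation: ΔL = 20·log₁₀(r₂/r₁) = 20·log₁₀(81.9/7.2) = 21.119 dB.
L₂ = 69 − 20·log₁₀(81.9/7.2) = 69 − 21.119 = 47.88 dB SPL.

47.9 dB SPL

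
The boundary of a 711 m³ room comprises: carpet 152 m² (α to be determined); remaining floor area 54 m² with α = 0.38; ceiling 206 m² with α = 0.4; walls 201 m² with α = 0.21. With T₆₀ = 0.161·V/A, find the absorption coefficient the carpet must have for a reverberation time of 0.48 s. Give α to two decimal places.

From T₆₀ = 0.161·V/A, the target T₆₀ = 0.48 s needs A = 0.161·711/0.48 = 238.48 m².
Absorption from the other surfaces = 54·0.38 + 206·0.4 + 201·0.21 = 145.13 m², so the carpet must supply 93.35 m² over 152 m².
α = 93.35/152 = 0.614.

0.61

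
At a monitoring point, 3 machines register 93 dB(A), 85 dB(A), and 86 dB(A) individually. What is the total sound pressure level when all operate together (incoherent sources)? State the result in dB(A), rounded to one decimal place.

94.3 dB(A)

Incoherent sources combine by intensity addition: L_total = 10·log₁₀(Σ 10^(L_i/10)).
Σ 10^(L/10) = 10^(93/10) + 10^(85/10) + 10^(86/10) = 2.710e+09.
L_total = 10·log₁₀(2.710e+09) = 94.33 dB(A).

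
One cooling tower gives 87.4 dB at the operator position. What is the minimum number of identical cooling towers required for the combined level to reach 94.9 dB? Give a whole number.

N identical sources give L₁ + 10·log₁₀ N, so require 10·log₁₀ N ≥ 94.9 − 87.4 = 7.5 dB.
N ≥ 10^(7.5/10) = 5.623, so N = 6.

6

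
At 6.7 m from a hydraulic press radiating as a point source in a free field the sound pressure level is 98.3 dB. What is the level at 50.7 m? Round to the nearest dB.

81 dB

Point-source attenuation: ΔL = 20·log₁₀(r₂/r₁) = 20·log₁₀(50.7/6.7) = 17.579 dB.
L₂ = 98.3 − 20·log₁₀(50.7/6.7) = 98.3 − 17.579 = 80.72 dB.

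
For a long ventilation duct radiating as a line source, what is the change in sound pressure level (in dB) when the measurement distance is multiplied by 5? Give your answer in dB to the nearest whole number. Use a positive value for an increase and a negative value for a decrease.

With cylindrical spreading the level changes by −10·log₁₀(r₂/r₁).
ΔL = −10·log₁₀(5) = -6.99 dB.

-7 dB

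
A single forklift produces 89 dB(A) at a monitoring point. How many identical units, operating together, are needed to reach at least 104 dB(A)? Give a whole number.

32

The shortfall is 104 − 89 = 15.0 dB, and N units add 10·log₁₀ N, so need 10·log₁₀ N ≥ 15.0.
N ≥ 10^(15.0/10) = 31.623, so N = 32.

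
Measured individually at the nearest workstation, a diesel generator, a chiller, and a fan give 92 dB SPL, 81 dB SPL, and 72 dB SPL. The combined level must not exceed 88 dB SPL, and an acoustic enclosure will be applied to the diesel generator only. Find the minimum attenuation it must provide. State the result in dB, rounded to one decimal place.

5.1 dB

Fixed contribution from the other sources: Σ 10^(L/10) = 10^(81/10) + 10^(72/10) = 1.417e+08 (81.51 dB SPL).
The limit corresponds to 10^(88/10) = 6.310e+08; subtracting the fixed part leaves 4.892e+08 for the diesel generator, i.e. 86.90 dB SPL.
So the diesel generator must be reduced from 92 to 86.90 dB SPL: IL = 5.10 dB.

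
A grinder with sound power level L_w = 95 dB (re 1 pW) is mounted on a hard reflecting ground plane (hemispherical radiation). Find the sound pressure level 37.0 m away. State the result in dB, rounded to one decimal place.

Free-field hemispherical radiation: L_p = L_w − 10·log₁₀(2π·r²), r = 37.0 m.
2π·r² = 8602 m², 10·log₁₀ of that is 39.346 dB.
L_p = 95 − 39.346 = 55.65 dB.

55.7 dB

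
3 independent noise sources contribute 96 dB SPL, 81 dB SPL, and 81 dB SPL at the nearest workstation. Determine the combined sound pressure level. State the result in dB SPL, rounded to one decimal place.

96.3 dB SPL

Incoherent sources combine by intensity addition: L_total = 10·log₁₀(Σ 10^(L_i/10)).
Σ 10^(L/10) = 10^(96/10) + 10^(81/10) + 10^(81/10) = 4.233e+09.
L_total = 10·log₁₀(4.233e+09) = 96.27 dB SPL.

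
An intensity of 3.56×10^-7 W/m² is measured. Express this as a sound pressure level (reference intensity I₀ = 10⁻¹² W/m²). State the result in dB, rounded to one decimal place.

I/I₀ = 3.56×10^-7/10⁻¹² = 3.56×10^5, and L = 10·log₁₀(I/I₀).
L = 10·(0.5514 + 5) = 55.51 dB.

55.5 dB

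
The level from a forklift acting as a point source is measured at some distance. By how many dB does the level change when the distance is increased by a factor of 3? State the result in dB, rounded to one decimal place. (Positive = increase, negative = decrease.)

Point-source spreading: ΔL = −20·log₁₀(r₂/r₁).
ΔL = −20·log₁₀(3) = -9.54 dB.

-9.5 dB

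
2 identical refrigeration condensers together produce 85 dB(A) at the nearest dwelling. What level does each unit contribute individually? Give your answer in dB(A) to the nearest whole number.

82 dB(A)

2 equal contributions raise the level by 10·log₁₀ 2 = 3.010 dB, so each unit alone gives 85 − 3.010.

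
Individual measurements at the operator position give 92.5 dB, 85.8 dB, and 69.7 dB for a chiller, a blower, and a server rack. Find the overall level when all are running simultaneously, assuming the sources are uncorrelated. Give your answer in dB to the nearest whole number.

93 dB

Incoherent sources combine by intensity addition: L_total = 10·log₁₀(Σ 10^(L_i/10)).
Σ 10^(L/10) = 10^(92.5/10) + 10^(85.8/10) + 10^(69.7/10) = 2.168e+09.
L_total = 10·log₁₀(2.168e+09) = 93.36 dB.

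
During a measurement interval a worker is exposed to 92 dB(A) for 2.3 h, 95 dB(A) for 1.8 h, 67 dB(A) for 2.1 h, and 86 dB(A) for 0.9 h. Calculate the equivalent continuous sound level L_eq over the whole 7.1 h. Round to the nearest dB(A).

91 dB(A)

Weight each interval's intensity by its duration and average over T = 7.1 h:
Σ tᵢ·10^(Lᵢ/10) = 2.3·10^(92/10) + 1.8·10^(95/10) + 2.1·10^(67/10) + 0.9·10^(86/10) = 9.706e+09.
L_eq = 10·log₁₀(9.706e+09/7.1) = 91.36 dB(A).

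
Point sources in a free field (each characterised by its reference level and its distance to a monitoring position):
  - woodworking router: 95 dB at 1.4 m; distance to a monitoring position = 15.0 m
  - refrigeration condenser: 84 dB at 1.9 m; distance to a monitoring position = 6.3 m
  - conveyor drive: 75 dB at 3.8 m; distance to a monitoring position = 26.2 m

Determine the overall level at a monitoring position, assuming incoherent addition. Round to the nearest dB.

77 dB

Propagate each source to the receiver with L = L_ref − 20·log₁₀(r/r_ref), then add intensities.
woodworking router: 95 − 20·log₁₀(15.0/1.4) = 95 − 20.60 = 74.40 dB.
refrigeration condenser: 84 − 20·log₁₀(6.3/1.9) = 84 − 10.41 = 73.59 dB.
conveyor drive: 75 − 20·log₁₀(26.2/3.8) = 75 − 16.77 = 58.23 dB.
Σ 10^(L/10) = 5.106e+07 → L_total = 10·log₁₀(5.106e+07) = 77.08 dB.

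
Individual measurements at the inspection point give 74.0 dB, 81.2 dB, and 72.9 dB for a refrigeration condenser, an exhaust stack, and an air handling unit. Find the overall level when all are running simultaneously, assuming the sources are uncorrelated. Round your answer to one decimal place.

82.5 dB

For uncorrelated sources the intensities add, so convert each level to linear form, sum, and take 10·log₁₀ of the total.
Σ 10^(L/10) = 10^(74.0/10) + 10^(81.2/10) + 10^(72.9/10) = 1.764e+08.
L_total = 10·log₁₀(1.764e+08) = 82.47 dB.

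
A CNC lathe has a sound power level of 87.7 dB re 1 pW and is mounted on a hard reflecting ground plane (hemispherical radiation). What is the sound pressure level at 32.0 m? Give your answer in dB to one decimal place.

The power spreads over a hemisphere of area 2π·r², so L_p = L_w − 10·log₁₀(2π·r²).
2π·r² = 6434 m², 10·log₁₀ of that is 38.085 dB.
L_p = 87.7 − 38.085 = 49.62 dB.

49.6 dB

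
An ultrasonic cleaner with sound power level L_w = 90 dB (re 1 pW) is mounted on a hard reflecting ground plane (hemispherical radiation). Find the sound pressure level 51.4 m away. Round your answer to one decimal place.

47.8 dB

L_p = L_w − 10·log₁₀(2π·r²) with r = 51.4 m.
2π·r² = 1.66e+04 m², 10·log₁₀ of that is 42.201 dB.
L_p = 90 − 42.201 = 47.80 dB.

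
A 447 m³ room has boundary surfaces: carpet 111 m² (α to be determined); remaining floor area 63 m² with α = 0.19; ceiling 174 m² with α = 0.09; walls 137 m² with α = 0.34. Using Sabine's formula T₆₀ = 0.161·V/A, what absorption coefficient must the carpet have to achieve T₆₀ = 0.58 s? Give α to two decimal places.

A = 0.161·V/T₆₀ = 0.161·447/0.58 = 124.08 m² sabins.
Absorption from the other surfaces = 63·0.19 + 174·0.09 + 137·0.34 = 74.21 m², so the carpet must supply 49.87 m² over 111 m².
α = 49.87/111 = 0.449.

0.45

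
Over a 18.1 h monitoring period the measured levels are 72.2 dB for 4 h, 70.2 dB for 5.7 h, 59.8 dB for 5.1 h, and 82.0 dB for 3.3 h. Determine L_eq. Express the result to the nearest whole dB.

76 dB

The energy average is taken in the linear domain: L_eq = 10·log₁₀[(Σ tᵢ·10^(Lᵢ/10))/T], T = 18.1 h.
Σ tᵢ·10^(Lᵢ/10) = 4·10^(72.2/10) + 5.7·10^(70.2/10) + 5.1·10^(59.8/10) + 3.3·10^(82.0/10) = 6.540e+08.
L_eq = 10·log₁₀(6.540e+08/18.1) = 75.58 dB.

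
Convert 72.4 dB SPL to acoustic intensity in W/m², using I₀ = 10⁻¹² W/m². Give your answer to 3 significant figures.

1.74e-05 W/m²

I/I₀ = 10^(72.4/10) = 1.738e+07, so I = 1.738e+07 × 10⁻¹² W/m².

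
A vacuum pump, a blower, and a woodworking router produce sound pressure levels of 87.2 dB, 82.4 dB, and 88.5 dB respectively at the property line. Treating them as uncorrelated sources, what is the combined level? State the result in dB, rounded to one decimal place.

91.5 dB

Incoherent sources combine by intensity addition: L_total = 10·log₁₀(Σ 10^(L_i/10)).
Σ 10^(L/10) = 10^(87.2/10) + 10^(82.4/10) + 10^(88.5/10) = 1.407e+09.
L_total = 10·log₁₀(1.407e+09) = 91.48 dB.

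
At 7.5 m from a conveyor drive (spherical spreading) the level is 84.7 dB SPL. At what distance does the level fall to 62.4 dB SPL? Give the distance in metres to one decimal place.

For a point source L₁ − L₂ = 20·log₁₀(r₂/r₁), so r₂ = r₁·10^((L₁−L₂)/20).
r₂ = 7.5·10^((84.7−62.4)/20) = 7.5·10^(22.3/20) = 97.74 m.

97.7 m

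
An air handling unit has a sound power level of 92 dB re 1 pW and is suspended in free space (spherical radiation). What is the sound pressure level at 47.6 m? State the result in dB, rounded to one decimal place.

47.5 dB

The power spreads over a sphere of area 4π·r², so L_p = L_w − 10·log₁₀(4π·r²).
4π·r² = 2.847e+04 m², 10·log₁₀ of that is 44.544 dB.
L_p = 92 − 44.544 = 47.46 dB.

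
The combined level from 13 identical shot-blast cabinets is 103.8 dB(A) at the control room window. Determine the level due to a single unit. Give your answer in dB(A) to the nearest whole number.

For N identical incoherent sources L_total = L₁ + 10·log₁₀ N, so L₁ = 103.8 − 10·log₁₀(13) = 103.8 − 11.139.

93 dB(A)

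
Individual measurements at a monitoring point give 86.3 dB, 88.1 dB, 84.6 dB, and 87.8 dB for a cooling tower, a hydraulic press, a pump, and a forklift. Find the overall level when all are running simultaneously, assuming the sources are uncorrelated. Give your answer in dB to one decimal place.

92.9 dB

Incoherent sources combine by intensity addition: L_total = 10·log₁₀(Σ 10^(L_i/10)).
Σ 10^(L/10) = 10^(86.3/10) + 10^(88.1/10) + 10^(84.6/10) + 10^(87.8/10) = 1.963e+09.
L_total = 10·log₁₀(1.963e+09) = 92.93 dB.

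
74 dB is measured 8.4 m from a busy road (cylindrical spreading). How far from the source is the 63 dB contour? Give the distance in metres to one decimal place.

105.7 m

Line-source spreading drops the level by 10·log₁₀(r₂/r₁); inverting, r₂/r₁ = 10^(ΔL/10).
r₂ = 8.4·10^((74−63)/10) = 8.4·10^(11.0/10) = 105.75 m.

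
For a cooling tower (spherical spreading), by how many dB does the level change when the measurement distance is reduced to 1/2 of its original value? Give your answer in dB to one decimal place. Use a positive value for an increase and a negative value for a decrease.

+6.0 dB

Point-source spreading: ΔL = −20·log₁₀(r₂/r₁).
ΔL = −20·log₁₀(0.5) = +6.02 dB.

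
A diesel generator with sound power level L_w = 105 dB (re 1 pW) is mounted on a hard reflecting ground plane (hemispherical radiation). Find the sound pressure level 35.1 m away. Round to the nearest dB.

The power spreads over a hemisphere of area 2π·r², so L_p = L_w − 10·log₁₀(2π·r²).
2π·r² = 7741 m², 10·log₁₀ of that is 38.888 dB.
L_p = 105 − 38.888 = 66.11 dB.

66 dB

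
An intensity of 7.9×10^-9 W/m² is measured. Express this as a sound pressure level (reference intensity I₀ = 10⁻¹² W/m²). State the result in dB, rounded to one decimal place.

I/I₀ = 7.9×10^-9/10⁻¹² = 7.9×10^3, and L = 10·log₁₀(I/I₀).
L = 10·(0.8976 + 3) = 38.98 dB.

39.0 dB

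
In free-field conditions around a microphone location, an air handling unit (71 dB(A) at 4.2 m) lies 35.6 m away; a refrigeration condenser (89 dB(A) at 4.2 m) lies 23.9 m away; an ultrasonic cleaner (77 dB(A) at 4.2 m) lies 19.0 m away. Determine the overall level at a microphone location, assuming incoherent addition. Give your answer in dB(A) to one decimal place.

74.3 dB(A)

First find each source's level at the receiver (point-source: −20·log₁₀(r/r_ref)), then combine on an intensity basis.
air handling unit: 71 − 20·log₁₀(35.6/4.2) = 71 − 18.56 = 52.44 dB(A).
refrigeration condenser: 89 − 20·log₁₀(23.9/4.2) = 89 − 15.10 = 73.90 dB(A).
ultrasonic cleaner: 77 − 20·log₁₀(19.0/4.2) = 77 − 13.11 = 63.89 dB(A).
Σ 10^(L/10) = 2.715e+07 → L_total = 10·log₁₀(2.715e+07) = 74.34 dB(A).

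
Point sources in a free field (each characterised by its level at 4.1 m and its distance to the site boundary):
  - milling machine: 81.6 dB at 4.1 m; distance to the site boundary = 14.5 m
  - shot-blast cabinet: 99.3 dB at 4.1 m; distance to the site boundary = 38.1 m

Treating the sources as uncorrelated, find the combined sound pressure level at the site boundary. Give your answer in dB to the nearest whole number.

First find each source's level at the receiver (point-source: −20·log₁₀(r/r_ref)), then combine on an intensity basis.
milling machine: 81.6 − 20·log₁₀(14.5/4.1) = 81.6 − 10.97 = 70.63 dB.
shot-blast cabinet: 99.3 − 20·log₁₀(38.1/4.1) = 99.3 − 19.36 = 79.94 dB.
Σ 10^(L/10) = 1.101e+08 → L_total = 10·log₁₀(1.101e+08) = 80.42 dB.

80 dB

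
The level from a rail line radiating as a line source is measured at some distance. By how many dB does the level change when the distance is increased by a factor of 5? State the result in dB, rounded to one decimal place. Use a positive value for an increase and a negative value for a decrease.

A line source loses 3 dB per doubling of distance; generally ΔL = −10·log₁₀(r₂/r₁).
ΔL = −10·log₁₀(5) = -6.99 dB.

-7.0 dB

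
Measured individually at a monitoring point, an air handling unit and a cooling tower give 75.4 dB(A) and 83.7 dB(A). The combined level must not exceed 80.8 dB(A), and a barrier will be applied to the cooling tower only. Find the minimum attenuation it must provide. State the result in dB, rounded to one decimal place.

4.4 dB

Fixed contribution from the other source: Σ 10^(L/10) = 10^(75.4/10) = 3.467e+07 (75.40 dB(A)).
To meet 80.8 dB(A) overall, the treated cooling tower may contribute at most 10^(80.8/10) − 3.467e+07 = 8.555e+07, i.e. 79.32 dB(A).
Required insertion loss = 83.7 − 79.32 = 4.38 dB.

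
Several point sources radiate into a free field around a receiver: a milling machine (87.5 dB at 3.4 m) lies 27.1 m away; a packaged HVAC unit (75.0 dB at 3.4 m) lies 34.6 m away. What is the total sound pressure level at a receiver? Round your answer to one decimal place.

First find each source's level at the receiver (point-source: −20·log₁₀(r/r_ref)), then combine on an intensity basis.
milling machine: 87.5 − 20·log₁₀(27.1/3.4) = 87.5 − 18.03 = 69.47 dB.
packaged HVAC unit: 75.0 − 20·log₁₀(34.6/3.4) = 75.0 − 20.15 = 54.85 dB.
Σ 10^(L/10) = 9.157e+06 → L_total = 10·log₁₀(9.157e+06) = 69.62 dB.

69.6 dB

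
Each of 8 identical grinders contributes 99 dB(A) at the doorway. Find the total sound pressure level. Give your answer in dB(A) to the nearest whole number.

With 8 equal, uncorrelated contributions the intensity is 8× that of one unit, giving a rise of 10·log₁₀ 8.
L_total = 99 + 10·log₁₀(8) = 99 + 9.031 = 108.03 dB(A).

108 dB(A)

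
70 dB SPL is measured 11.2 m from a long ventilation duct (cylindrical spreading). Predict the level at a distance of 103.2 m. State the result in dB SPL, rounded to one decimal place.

60.4 dB SPL

Cylindrical spreading from a line source gives a 10·log₁₀(r₂/r₁) drop.
L₂ = 70 − 10·log₁₀(103.2/11.2) = 70 − 9.645 = 60.36 dB SPL.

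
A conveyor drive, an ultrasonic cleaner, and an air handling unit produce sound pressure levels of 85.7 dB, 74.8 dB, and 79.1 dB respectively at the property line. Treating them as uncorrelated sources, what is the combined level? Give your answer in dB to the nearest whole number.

87 dB

Incoherent sources combine by intensity addition: L_total = 10·log₁₀(Σ 10^(L_i/10)).
Σ 10^(L/10) = 10^(85.7/10) + 10^(74.8/10) + 10^(79.1/10) = 4.830e+08.
L_total = 10·log₁₀(4.830e+08) = 86.84 dB.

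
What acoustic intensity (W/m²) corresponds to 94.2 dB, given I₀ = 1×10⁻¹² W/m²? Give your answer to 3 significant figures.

I = I₀·10^(L/10) = 10⁻¹² × 10^(94.2/10) = 10^(-2.580).

0.00263 W/m²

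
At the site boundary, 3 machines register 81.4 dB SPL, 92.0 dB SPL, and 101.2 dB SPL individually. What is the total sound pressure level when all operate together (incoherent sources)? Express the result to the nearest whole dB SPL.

Incoherent sources combine by intensity addition: L_total = 10·log₁₀(Σ 10^(L_i/10)).
Σ 10^(L/10) = 10^(81.4/10) + 10^(92.0/10) + 10^(101.2/10) = 1.491e+10.
L_total = 10·log₁₀(1.491e+10) = 101.73 dB SPL.

102 dB SPL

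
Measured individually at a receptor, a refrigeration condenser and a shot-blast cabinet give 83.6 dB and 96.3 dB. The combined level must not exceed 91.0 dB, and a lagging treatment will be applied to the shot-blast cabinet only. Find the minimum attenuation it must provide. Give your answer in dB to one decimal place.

Everything except the shot-blast cabinet sums to 10^(83.6/10) = 2.291e+08 in linear terms, 83.60 dB.
To meet 91.0 dB overall, the treated shot-blast cabinet may contribute at most 10^(91.0/10) − 2.291e+08 = 1.030e+09, i.e. 90.13 dB.
Required insertion loss = 96.3 − 90.13 = 6.17 dB.

6.2 dB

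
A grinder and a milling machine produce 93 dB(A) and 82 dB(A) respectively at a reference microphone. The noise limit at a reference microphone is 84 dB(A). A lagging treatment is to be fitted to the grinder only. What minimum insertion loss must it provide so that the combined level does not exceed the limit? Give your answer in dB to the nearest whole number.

Everything except the grinder sums to 10^(82/10) = 1.585e+08 in linear terms, 82.00 dB(A).
To meet 84 dB(A) overall, the treated grinder may contribute at most 10^(84/10) − 1.585e+08 = 9.270e+07, i.e. 79.67 dB(A).
Required insertion loss = 93 − 79.67 = 13.33 dB.

13 dB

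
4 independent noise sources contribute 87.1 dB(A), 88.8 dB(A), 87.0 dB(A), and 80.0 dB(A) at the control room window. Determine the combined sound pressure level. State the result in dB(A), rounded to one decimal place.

For uncorrelated sources the intensities add, so convert each level to linear form, sum, and take 10·log₁₀ of the total.
Σ 10^(L/10) = 10^(87.1/10) + 10^(88.8/10) + 10^(87.0/10) + 10^(80.0/10) = 1.873e+09.
L_total = 10·log₁₀(1.873e+09) = 92.72 dB(A).

92.7 dB(A)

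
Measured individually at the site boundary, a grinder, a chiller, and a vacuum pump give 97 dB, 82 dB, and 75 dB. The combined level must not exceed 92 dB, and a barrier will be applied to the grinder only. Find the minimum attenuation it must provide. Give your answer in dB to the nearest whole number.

6 dB

Fixed contribution from the other sources: Σ 10^(L/10) = 10^(82/10) + 10^(75/10) = 1.901e+08 (82.79 dB).
To meet 92 dB overall, the treated grinder may contribute at most 10^(92/10) − 1.901e+08 = 1.395e+09, i.e. 91.45 dB.
Required insertion loss = 97 − 91.45 = 5.55 dB.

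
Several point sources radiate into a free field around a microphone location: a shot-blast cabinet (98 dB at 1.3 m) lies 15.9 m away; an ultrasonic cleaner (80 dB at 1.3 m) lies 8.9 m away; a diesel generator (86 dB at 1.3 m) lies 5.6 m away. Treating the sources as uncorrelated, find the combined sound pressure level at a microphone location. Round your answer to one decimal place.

78.2 dB

Propagate each source to the receiver with L = L_ref − 20·log₁₀(r/r_ref), then add intensities.
shot-blast cabinet: 98 − 20·log₁₀(15.9/1.3) = 98 − 21.75 = 76.25 dB.
ultrasonic cleaner: 80 − 20·log₁₀(8.9/1.3) = 80 − 16.71 = 63.29 dB.
diesel generator: 86 − 20·log₁₀(5.6/1.3) = 86 − 12.68 = 73.32 dB.
Σ 10^(L/10) = 6.577e+07 → L_total = 10·log₁₀(6.577e+07) = 78.18 dB.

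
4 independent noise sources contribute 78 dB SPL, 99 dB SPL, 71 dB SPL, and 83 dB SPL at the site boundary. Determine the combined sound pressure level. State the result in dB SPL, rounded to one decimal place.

99.1 dB SPL

For uncorrelated sources the intensities add, so convert each level to linear form, sum, and take 10·log₁₀ of the total.
Σ 10^(L/10) = 10^(78/10) + 10^(99/10) + 10^(71/10) + 10^(83/10) = 8.218e+09.
L_total = 10·log₁₀(8.218e+09) = 99.15 dB SPL.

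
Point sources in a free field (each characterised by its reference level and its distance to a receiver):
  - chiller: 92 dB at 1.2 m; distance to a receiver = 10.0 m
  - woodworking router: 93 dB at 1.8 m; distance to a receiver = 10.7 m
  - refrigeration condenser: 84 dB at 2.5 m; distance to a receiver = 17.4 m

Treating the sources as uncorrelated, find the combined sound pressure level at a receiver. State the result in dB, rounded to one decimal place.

Apply inverse-square spreading to bring every level to the receiver, then sum 10^(L/10).
chiller: 92 − 20·log₁₀(10.0/1.2) = 92 − 18.42 = 73.58 dB.
woodworking router: 93 − 20·log₁₀(10.7/1.8) = 93 − 15.48 = 77.52 dB.
refrigeration condenser: 84 − 20·log₁₀(17.4/2.5) = 84 − 16.85 = 67.15 dB.
Σ 10^(L/10) = 8.447e+07 → L_total = 10·log₁₀(8.447e+07) = 79.27 dB.

79.3 dB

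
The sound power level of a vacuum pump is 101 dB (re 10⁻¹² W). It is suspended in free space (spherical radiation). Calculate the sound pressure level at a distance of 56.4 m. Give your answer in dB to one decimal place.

L_p = L_w − 10·log₁₀(4π·r²) with r = 56.4 m.
4π·r² = 3.997e+04 m², 10·log₁₀ of that is 46.018 dB.
L_p = 101 − 46.018 = 54.98 dB.

55.0 dB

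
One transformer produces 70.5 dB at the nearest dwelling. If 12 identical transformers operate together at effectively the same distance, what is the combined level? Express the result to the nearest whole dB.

81 dB

With 12 equal, uncorrelated contributions the intensity is 12× that of one unit, giving a rise of 10·log₁₀ 12.
L_total = 70.5 + 10·log₁₀(12) = 70.5 + 10.792 = 81.29 dB.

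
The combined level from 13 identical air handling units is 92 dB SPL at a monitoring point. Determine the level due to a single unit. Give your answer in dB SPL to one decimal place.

80.9 dB SPL

Dividing the total intensity by 13 lowers the level by 10·log₁₀ 13 = 11.139 dB: L₁ = 92 − 11.139.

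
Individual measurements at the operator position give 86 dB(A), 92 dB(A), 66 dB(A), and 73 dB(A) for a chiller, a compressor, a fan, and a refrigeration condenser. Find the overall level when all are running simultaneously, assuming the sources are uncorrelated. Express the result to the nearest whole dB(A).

For uncorrelated sources the intensities add, so convert each level to linear form, sum, and take 10·log₁₀ of the total.
Σ 10^(L/10) = 10^(86/10) + 10^(92/10) + 10^(66/10) + 10^(73/10) = 2.007e+09.
L_total = 10·log₁₀(2.007e+09) = 93.03 dB(A).

93 dB(A)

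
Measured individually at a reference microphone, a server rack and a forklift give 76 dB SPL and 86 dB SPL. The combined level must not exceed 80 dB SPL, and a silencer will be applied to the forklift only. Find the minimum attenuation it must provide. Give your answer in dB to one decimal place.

8.2 dB

Everything except the forklift sums to 10^(76/10) = 3.981e+07 in linear terms, 76.00 dB SPL.
The limit corresponds to 10^(80/10) = 1.000e+08; subtracting the fixed part leaves 6.019e+07 for the forklift, i.e. 77.80 dB SPL.
Required insertion loss = 86 − 77.80 = 8.20 dB.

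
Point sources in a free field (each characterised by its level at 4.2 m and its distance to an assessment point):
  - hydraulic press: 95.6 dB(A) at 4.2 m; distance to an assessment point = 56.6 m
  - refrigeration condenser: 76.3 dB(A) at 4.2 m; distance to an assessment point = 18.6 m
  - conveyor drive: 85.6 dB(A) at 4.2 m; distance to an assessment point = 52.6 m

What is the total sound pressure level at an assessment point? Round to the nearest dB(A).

74 dB(A)

First find each source's level at the receiver (point-source: −20·log₁₀(r/r_ref)), then combine on an intensity basis.
hydraulic press: 95.6 − 20·log₁₀(56.6/4.2) = 95.6 − 22.59 = 73.01 dB(A).
refrigeration condenser: 76.3 − 20·log₁₀(18.6/4.2) = 76.3 − 12.93 = 63.37 dB(A).
conveyor drive: 85.6 − 20·log₁₀(52.6/4.2) = 85.6 − 21.95 = 63.65 dB(A).
Σ 10^(L/10) = 2.448e+07 → L_total = 10·log₁₀(2.448e+07) = 73.89 dB(A).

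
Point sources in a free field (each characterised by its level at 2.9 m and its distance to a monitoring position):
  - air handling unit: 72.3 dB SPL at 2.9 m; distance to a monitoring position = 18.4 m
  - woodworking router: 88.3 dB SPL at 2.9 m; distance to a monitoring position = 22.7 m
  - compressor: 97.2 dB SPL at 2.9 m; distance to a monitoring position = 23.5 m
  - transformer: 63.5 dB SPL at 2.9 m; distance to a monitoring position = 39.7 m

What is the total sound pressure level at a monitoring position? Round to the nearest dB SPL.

Apply inverse-square spreading to bring every level to the receiver, then sum 10^(L/10).
air handling unit: 72.3 − 20·log₁₀(18.4/2.9) = 72.3 − 16.05 = 56.25 dB SPL.
woodworking router: 88.3 − 20·log₁₀(22.7/2.9) = 88.3 − 17.87 = 70.43 dB SPL.
compressor: 97.2 − 20·log₁₀(23.5/2.9) = 97.2 − 18.17 = 79.03 dB SPL.
transformer: 63.5 − 20·log₁₀(39.7/2.9) = 63.5 − 22.73 = 40.77 dB SPL.
Σ 10^(L/10) = 9.139e+07 → L_total = 10·log₁₀(9.139e+07) = 79.61 dB SPL.

80 dB SPL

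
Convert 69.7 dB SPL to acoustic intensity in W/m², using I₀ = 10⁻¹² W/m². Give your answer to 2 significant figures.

I/I₀ = 10^(69.7/10) = 9.333e+06, so I = 9.333e+06 × 10⁻¹² W/m².

9.3e-06 W/m²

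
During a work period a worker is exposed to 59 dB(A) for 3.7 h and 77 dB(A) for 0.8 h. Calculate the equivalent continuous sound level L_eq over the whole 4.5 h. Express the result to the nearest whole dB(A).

L_eq = 10·log₁₀[(1/T)·Σ tᵢ·10^(Lᵢ/10)] with T = 4.5 h.
Σ tᵢ·10^(Lᵢ/10) = 3.7·10^(59/10) + 0.8·10^(77/10) = 4.303e+07.
L_eq = 10·log₁₀(4.303e+07/4.5) = 69.81 dB(A).

70 dB(A)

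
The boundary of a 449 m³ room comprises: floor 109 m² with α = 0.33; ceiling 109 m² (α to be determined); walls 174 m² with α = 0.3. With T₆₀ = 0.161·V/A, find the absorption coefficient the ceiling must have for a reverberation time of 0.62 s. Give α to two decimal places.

0.26

Required total absorption A = 0.161·449/0.62 = 116.60 m².
Absorption from the other surfaces = 109·0.33 + 174·0.3 = 88.17 m², so the ceiling must supply 28.43 m² over 109 m².
α = 28.43/109 = 0.261.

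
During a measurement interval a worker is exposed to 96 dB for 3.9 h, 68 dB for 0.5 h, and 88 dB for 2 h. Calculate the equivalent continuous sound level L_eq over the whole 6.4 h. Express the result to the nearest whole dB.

94 dB

The energy average is taken in the linear domain: L_eq = 10·log₁₀[(Σ tᵢ·10^(Lᵢ/10))/T], T = 6.4 h.
Σ tᵢ·10^(Lᵢ/10) = 3.9·10^(96/10) + 0.5·10^(68/10) + 2·10^(88/10) = 1.679e+10.
L_eq = 10·log₁₀(1.679e+10/6.4) = 94.19 dB.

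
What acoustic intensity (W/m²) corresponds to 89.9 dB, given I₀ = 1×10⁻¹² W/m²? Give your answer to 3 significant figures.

L = 10·log₁₀(I/I₀) ⇒ I = I₀·10^(L/10) = 10⁻¹² × 10^8.99.

0.000977 W/m²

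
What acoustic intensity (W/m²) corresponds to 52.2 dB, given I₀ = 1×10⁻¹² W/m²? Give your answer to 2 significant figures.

L = 10·log₁₀(I/I₀) ⇒ I = I₀·10^(L/10) = 10⁻¹² × 10^5.22.

1.7e-07 W/m²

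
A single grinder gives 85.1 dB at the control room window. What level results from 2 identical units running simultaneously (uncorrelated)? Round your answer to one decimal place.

88.1 dB

With 2 equal, uncorrelated contributions the intensity is 2× that of one unit, giving a rise of 10·log₁₀ 2.
L_total = 85.1 + 10·log₁₀(2) = 85.1 + 3.010 = 88.11 dB.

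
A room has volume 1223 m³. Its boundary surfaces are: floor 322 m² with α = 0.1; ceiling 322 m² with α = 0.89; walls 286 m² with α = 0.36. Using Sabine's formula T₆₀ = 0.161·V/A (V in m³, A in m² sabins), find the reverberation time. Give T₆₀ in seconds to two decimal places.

0.47 s

Summing Sᵢαᵢ: 322·0.1 + 322·0.89 + 286·0.36 = 421.74 m².
T₆₀ = 0.161 × 1223 / 421.74 = 0.467 s.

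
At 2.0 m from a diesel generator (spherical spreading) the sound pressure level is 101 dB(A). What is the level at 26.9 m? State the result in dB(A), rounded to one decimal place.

78.4 dB(A)

Spherical spreading from a point source gives a 20·log₁₀(r₂/r₁) drop.
L₂ = 101 − 20·log₁₀(26.9/2.0) = 101 − 22.574 = 78.43 dB(A).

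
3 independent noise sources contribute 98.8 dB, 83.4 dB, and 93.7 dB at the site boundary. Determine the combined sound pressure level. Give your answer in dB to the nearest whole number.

100 dB

For uncorrelated sources the intensities add, so convert each level to linear form, sum, and take 10·log₁₀ of the total.
Σ 10^(L/10) = 10^(98.8/10) + 10^(83.4/10) + 10^(93.7/10) = 1.015e+10.
L_total = 10·log₁₀(1.015e+10) = 100.06 dB.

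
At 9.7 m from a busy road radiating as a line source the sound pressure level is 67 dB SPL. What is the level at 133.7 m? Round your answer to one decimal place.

55.6 dB SPL

For a line source, L₂ = L₁ − 10·log₁₀(r₂/r₁).
L₂ = 67 − 10·log₁₀(133.7/9.7) = 67 − 11.394 = 55.61 dB SPL.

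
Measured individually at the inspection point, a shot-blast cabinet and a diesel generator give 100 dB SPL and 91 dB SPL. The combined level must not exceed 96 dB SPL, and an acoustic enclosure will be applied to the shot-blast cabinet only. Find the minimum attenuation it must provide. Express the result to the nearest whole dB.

Fixed contribution from the other source: Σ 10^(L/10) = 10^(91/10) = 1.259e+09 (91.00 dB SPL).
To meet 96 dB SPL overall, the treated shot-blast cabinet may contribute at most 10^(96/10) − 1.259e+09 = 2.722e+09, i.e. 94.35 dB SPL.
Required insertion loss = 100 − 94.35 = 5.65 dB.

6 dB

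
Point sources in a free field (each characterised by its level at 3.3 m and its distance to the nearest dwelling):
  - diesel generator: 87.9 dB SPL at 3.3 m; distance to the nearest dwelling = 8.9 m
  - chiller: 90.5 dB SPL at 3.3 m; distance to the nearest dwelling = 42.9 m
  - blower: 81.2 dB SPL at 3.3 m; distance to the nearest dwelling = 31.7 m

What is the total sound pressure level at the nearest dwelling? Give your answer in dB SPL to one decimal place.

Propagate each source to the receiver with L = L_ref − 20·log₁₀(r/r_ref), then add intensities.
diesel generator: 87.9 − 20·log₁₀(8.9/3.3) = 87.9 − 8.62 = 79.28 dB SPL.
chiller: 90.5 − 20·log₁₀(42.9/3.3) = 90.5 − 22.28 = 68.22 dB SPL.
blower: 81.2 − 20·log₁₀(31.7/3.3) = 81.2 − 19.65 = 61.55 dB SPL.
Σ 10^(L/10) = 9.284e+07 → L_total = 10·log₁₀(9.284e+07) = 79.68 dB SPL.

79.7 dB SPL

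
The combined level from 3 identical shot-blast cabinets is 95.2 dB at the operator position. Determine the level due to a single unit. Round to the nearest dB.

3 equal contributions raise the level by 10·log₁₀ 3 = 4.771 dB, so each unit alone gives 95.2 − 4.771.

90 dB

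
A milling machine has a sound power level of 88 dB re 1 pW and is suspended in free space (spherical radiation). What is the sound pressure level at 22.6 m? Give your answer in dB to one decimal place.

49.9 dB

The power spreads over a sphere of area 4π·r², so L_p = L_w − 10·log₁₀(4π·r²).
4π·r² = 6418 m², 10·log₁₀ of that is 38.074 dB.
L_p = 88 − 38.074 = 49.93 dB.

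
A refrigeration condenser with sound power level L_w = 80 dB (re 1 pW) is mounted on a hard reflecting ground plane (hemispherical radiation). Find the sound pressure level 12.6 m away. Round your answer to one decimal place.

50.0 dB

L_p = L_w − 10·log₁₀(2π·r²) with r = 12.6 m.
2π·r² = 997.5 m², 10·log₁₀ of that is 29.989 dB.
L_p = 80 − 29.989 = 50.01 dB.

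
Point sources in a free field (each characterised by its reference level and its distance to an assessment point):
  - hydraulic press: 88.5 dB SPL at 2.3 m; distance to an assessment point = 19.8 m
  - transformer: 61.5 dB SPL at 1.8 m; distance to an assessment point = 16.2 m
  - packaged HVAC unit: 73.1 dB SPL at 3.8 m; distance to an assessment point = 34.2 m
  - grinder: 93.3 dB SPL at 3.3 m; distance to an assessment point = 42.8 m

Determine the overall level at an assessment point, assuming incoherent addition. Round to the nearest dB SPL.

74 dB SPL

First find each source's level at the receiver (point-source: −20·log₁₀(r/r_ref)), then combine on an intensity basis.
hydraulic press: 88.5 − 20·log₁₀(19.8/2.3) = 88.5 − 18.70 = 69.80 dB SPL.
transformer: 61.5 − 20·log₁₀(16.2/1.8) = 61.5 − 19.08 = 42.42 dB SPL.
packaged HVAC unit: 73.1 − 20·log₁₀(34.2/3.8) = 73.1 − 19.08 = 54.02 dB SPL.
grinder: 93.3 − 20·log₁₀(42.8/3.3) = 93.3 − 22.26 = 71.04 dB SPL.
Σ 10^(L/10) = 2.253e+07 → L_total = 10·log₁₀(2.253e+07) = 73.53 dB SPL.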